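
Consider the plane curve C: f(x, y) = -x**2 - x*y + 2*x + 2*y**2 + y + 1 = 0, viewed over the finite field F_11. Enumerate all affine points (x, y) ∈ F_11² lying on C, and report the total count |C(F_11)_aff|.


Affine F_11-points: {(0, 2), (0, 3), (2, 8), (2, 9), (3, 4), (3, 8), (6, 4), (7, 7), (10, 3), (10, 7)}; count = 10.

For each of the 121 pairs (x, y) ∈ F_11², evaluate f(x, y) mod 11. Record the zeros.
  x = 0: [0↦1, 1↦4, 2↦0, 3↦0, 4↦4, 5↦1, 6↦2, 7↦7, 8↦5, 9↦7, 10↦2]  zeros at y ∈ {2, 3}
  x = 1: [0↦2, 1↦4, 2↦10, 3↦9, 4↦1, 5↦8, 6↦8, 7↦1, 8↦9, 9↦10, 10↦4]  zeros at y ∈ ∅
  x = 2: [0↦1, 1↦2, 2↦7, 3↦5, 4↦7, 5↦2, 6↦1, 7↦4, 8↦0, 9↦0, 10↦4]  zeros at y ∈ {8, 9}
  x = 3: [0↦9, 1↦9, 2↦2, 3↦10, 4↦0, 5↦5, 6↦3, 7↦5, 8↦0, 9↦10, 10↦2]  zeros at y ∈ {4, 8}
  x = 4: [0↦4, 1↦3, 2↦6, 3↦2, 4↦2, 5↦6, 6↦3, 7↦4, 8↦9, 9↦7, 10↦9]  zeros at y ∈ ∅
  x = 5: [0↦8, 1↦6, 2↦8, 3↦3, 4↦2, 5↦5, 6↦1, 7↦1, 8↦5, 9↦2, 10↦3]  zeros at y ∈ ∅
  x = 6: [0↦10, 1↦7, 2↦8, 3↦2, 4↦0, 5↦2, 6↦8, 7↦7, 8↦10, 9↦6, 10↦6]  zeros at y ∈ {4}
  x = 7: [0↦10, 1↦6, 2↦6, 3↦10, 4↦7, 5↦8, 6↦2, 7↦0, 8↦2, 9↦8, 10↦7]  zeros at y ∈ {7}
  x = 8: [0↦8, 1↦3, 2↦2, 3↦5, 4↦1, 5↦1, 6↦5, 7↦2, 8↦3, 9↦8, 10↦6]  zeros at y ∈ ∅
  x = 9: [0↦4, 1↦9, 2↦7, 3↦9, 4↦4, 5↦3, 6↦6, 7↦2, 8↦2, 9↦6, 10↦3]  zeros at y ∈ ∅
  x = 10: [0↦9, 1↦2, 2↦10, 3↦0, 4↦5, 5↦3, 6↦5, 7↦0, 8↦10, 9↦2, 10↦9]  zeros at y ∈ {3, 7}
Collecting zeros: affine points = {(0, 2), (0, 3), (2, 8), (2, 9), (3, 4), (3, 8), (6, 4), (7, 7), (10, 3), (10, 7)}.
Total count |C(F_11)_aff| = 10.


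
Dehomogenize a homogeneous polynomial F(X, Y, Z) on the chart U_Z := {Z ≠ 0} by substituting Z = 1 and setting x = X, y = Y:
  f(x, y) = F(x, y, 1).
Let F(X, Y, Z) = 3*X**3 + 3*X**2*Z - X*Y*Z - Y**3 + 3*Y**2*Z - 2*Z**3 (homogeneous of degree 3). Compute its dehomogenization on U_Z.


f(x, y) = 3*x**3 + 3*x**2 - x*y - y**3 + 3*y**2 - 2

On U_Z we set Z = 1. Each monomial c·X^i·Y^j·Z^k in F becomes c·x^i·y^j·1^k = c·x^i·y^j.
Substituting Z = 1: F(X, Y, 1) = 3*x**3 + 3*x**2 - x*y - y**3 + 3*y**2 - 2.
Note: deg(f) ≤ deg(F) = 3; strict inequality happens when F is divisible by Z (lost terms).


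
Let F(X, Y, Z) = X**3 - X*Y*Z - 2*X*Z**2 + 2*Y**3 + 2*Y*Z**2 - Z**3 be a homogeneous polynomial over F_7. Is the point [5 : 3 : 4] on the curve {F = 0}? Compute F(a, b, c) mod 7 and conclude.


F(5,3,4) ≡ 5 (mod 7); P is NOT on the curve.

Evaluate F(5, 3, 4) term-by-term (mod 7).
  X**3 ↦ 1·125·1·1 = 125
  -X*Y*Z ↦ -1·5·3·4 = -60
  -2*X*Z**2 ↦ -2·5·1·16 = -160
  2*Y**3 ↦ 2·1·27·1 = 54
  2*Y*Z**2 ↦ 2·1·3·16 = 96
  -Z**3 ↦ -1·1·1·64 = -64
Sum: F(5, 3, 4) = (125) + (-60) + (-160) + (54) + (96) + (-64) = -9.
Reducing mod 7: -9 ≡ 5 (mod 7).
Since F(a, b, c) ≡ 5 ≠ 0 (mod 7), P does NOT lie on the curve.


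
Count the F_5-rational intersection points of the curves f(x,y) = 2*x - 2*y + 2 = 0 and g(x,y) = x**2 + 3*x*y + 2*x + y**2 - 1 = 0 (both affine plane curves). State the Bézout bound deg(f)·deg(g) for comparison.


Common zeros: {(0, 1)}; count = 1; Bézout bound = 2.

deg(f) = 1, deg(g) = 2, so Bézout bound = 2.
Scan x ∈ F_5. For each x, list the y ∈ F_5 with f(x, y) ≡ 0 and those with g(x, y) ≡ 0 (mod 5); the common zeros in that column are the intersection.
  x = 0: f ≡ 0 at y ∈ {1}; g ≡ 0 at y ∈ {1, 4}; common: {1}.
  x = 1: f ≡ 0 at y ∈ {2}; g ≡ 0 at y ∈ {3, 4}; common: ∅.
  x = 2: f ≡ 0 at y ∈ {3}; g ≡ 0 at y ∈ ∅; common: ∅.
  x = 3: f ≡ 0 at y ∈ {4}; g ≡ 0 at y ∈ {3}; common: ∅.
  x = 4: f ≡ 0 at y ∈ {0}; g ≡ 0 at y ∈ ∅; common: ∅.
Collecting: common zeros = {(0, 1)}, so the count is 1.
Comparison with the Bézout bound: 1 ≤ 2 = deg(f)·deg(g), as expected for curves with no common component (the affine F_5-count falls short of the bound because intersections may lie at infinity, over extension fields, or carry multiplicity).


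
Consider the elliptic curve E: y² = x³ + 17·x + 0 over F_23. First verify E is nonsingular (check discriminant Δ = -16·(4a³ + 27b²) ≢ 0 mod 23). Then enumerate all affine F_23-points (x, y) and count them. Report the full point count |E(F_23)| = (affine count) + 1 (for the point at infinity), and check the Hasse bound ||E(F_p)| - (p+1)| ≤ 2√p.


Affine points = {(0, 0), (1, 8), (1, 15), (3, 3), (3, 20), (5, 7), (5, 16), (7, 5), (7, 18), (8, 2), (8, 21), (9, 10), (9, 13), (11, 0), (12, 0), (13, 7), (13, 16), (17, 2), (17, 21), (19, 11), (19, 12), (21, 2), (21, 21)}; affine count = 23; |E(F_23)| = 24.

Discriminant check: Δ ∝ 4a³ + 27b² = 4·17³ + 27·0² = 4·4913 + 27·0 ≡ 10 (mod 23). Nonzero ⇒ E is nonsingular.
For each x ∈ F_23, compute rhs = x³ + 17·x + 0 mod 23, then count y ∈ F_23 with y² ≡ rhs.
  x = 0: rhs = 0, matching y values: 0 (1 points).
  x = 1: rhs = 18, matching y values: 8, 15 (2 points).
  x = 2: rhs = 19, matching y values: none (0 points).
  x = 3: rhs = 9, matching y values: 3, 20 (2 points).
  x = 4: rhs = 17, matching y values: none (0 points).
  x = 5: rhs = 3, matching y values: 7, 16 (2 points).
  x = 6: rhs = 19, matching y values: none (0 points).
  x = 7: rhs = 2, matching y values: 5, 18 (2 points).
  x = 8: rhs = 4, matching y values: 2, 21 (2 points).
  x = 9: rhs = 8, matching y values: 10, 13 (2 points).
  x = 10: rhs = 20, matching y values: none (0 points).
  x = 11: rhs = 0, matching y values: 0 (1 points).
  x = 12: rhs = 0, matching y values: 0 (1 points).
  x = 13: rhs = 3, matching y values: 7, 16 (2 points).
  x = 14: rhs = 15, matching y values: none (0 points).
  x = 15: rhs = 19, matching y values: none (0 points).
  x = 16: rhs = 21, matching y values: none (0 points).
  x = 17: rhs = 4, matching y values: 2, 21 (2 points).
  x = 18: rhs = 20, matching y values: none (0 points).
  x = 19: rhs = 6, matching y values: 11, 12 (2 points).
  x = 20: rhs = 14, matching y values: none (0 points).
  x = 21: rhs = 4, matching y values: 2, 21 (2 points).
  x = 22: rhs = 5, matching y values: none (0 points).
Total affine count: 23.
Full point count |E(F_23)| = 23 + 1 = 24.
Hasse bound: |24 − (23+1)| = |0| = 0 ≤ 2√23 ≈ 9.5917 ✓.


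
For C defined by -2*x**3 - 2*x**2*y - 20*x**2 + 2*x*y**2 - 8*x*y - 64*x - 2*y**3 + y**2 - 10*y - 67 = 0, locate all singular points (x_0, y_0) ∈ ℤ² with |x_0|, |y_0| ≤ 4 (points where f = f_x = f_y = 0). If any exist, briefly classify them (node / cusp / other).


Singular points: {(-3, -1)}; classification: cusp.

Compute partial derivatives:
  f_x = -6*x**2 - 4*x*y - 40*x + 2*y**2 - 8*y - 64.
  f_y = -2*x**2 + 4*x*y - 8*x - 6*y**2 + 2*y - 10.
Scan x_0 ∈ {−4, ..., 4}. For each x_0, f_y(x_0, y) is a polynomial in y; find its integer roots y ∈ {−4, ..., 4}, then test f_x and f at those candidates.
  x = -4: f_y(-4, y) = -6*y**2 - 14*y - 10; no integer root y with |y| ≤ 4.
  x = -3: f_y(-3, y) = -6*y**2 - 10*y - 4; vanishes at y ∈ {-1}. (-3, -1): f_x = 0, f = 0 — SINGULAR.
  x = -2: f_y(-2, y) = -6*y**2 - 6*y - 2; no integer root y with |y| ≤ 4.
  x = -1: f_y(-1, y) = -6*y**2 - 2*y - 4; no integer root y with |y| ≤ 4.
  x = 0: f_y(0, y) = -6*y**2 + 2*y - 10; no integer root y with |y| ≤ 4.
  x = 1: f_y(1, y) = -6*y**2 + 6*y - 20; no integer root y with |y| ≤ 4.
  x = 2: f_y(2, y) = -6*y**2 + 10*y - 34; no integer root y with |y| ≤ 4.
  x = 3: f_y(3, y) = -6*y**2 + 14*y - 52; no integer root y with |y| ≤ 4.
  x = 4: f_y(4, y) = -6*y**2 + 18*y - 74; no integer root y with |y| ≤ 4.
Only singular point on the grid: (-3, -1).
Classify: substitute x = -3 + u, y = -1 + v and expand: f = -2*u**3 - 2*u**2*v + 2*u*v**2 - 2*v**3 + v**2.
No constant or linear terms (consistent with a singular point). Quadratic part: v**2. Cubic part: -2*u**3 - 2*u**2*v + 2*u*v**2 - 2*v**3.
The quadratic part v**2 is a perfect square, so there is a single (double) tangent line v = 0, i.e. y = -1. Restricting the cubic part to that line (v = 0) leaves -2*u**3 ≠ 0, so f is not divisible by v and the branch is v² ≈ 2*u**3 to lowest order — this is a cusp.
Classification: cusp.


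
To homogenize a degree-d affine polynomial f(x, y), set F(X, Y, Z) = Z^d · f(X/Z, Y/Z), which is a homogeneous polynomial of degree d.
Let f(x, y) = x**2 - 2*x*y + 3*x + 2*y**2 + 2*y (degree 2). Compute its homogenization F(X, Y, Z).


F(X, Y, Z) = X**2 - 2*X*Y + 3*X*Z + 2*Y**2 + 2*Y*Z

deg(f) = 2.
Substitute x = X/Z, y = Y/Z into f, then multiply by Z^2.
  monomial 1·x^2·y^0 ↦ 1·X^2·Y^0·Z^0.
  monomial -2·x^1·y^1 ↦ -2·X^1·Y^1·Z^0.
  monomial 3·x^1·y^0 ↦ 3·X^1·Y^0·Z^1.
  monomial 2·x^0·y^2 ↦ 2·X^0·Y^2·Z^0.
  monomial 2·x^0·y^1 ↦ 2·X^0·Y^1·Z^1.
Collecting: F(X, Y, Z) = X**2 - 2*X*Y + 3*X*Z + 2*Y**2 + 2*Y*Z.


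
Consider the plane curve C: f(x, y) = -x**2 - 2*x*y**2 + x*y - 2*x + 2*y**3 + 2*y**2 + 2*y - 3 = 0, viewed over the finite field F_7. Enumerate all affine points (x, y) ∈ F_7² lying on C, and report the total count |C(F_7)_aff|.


Affine F_7-points: {(1, 5), (2, 1), (5, 3), (6, 3)}; count = 4.

For each of the 49 pairs (x, y) ∈ F_7², evaluate f(x, y) mod 7. Record the zeros.
  x = 0: [0↦4, 1↦3, 2↦4, 3↦5, 4↦4, 5↦6, 6↦2]  zeros at y ∈ ∅
  x = 1: [0↦1, 1↦6, 2↦2, 3↦1, 4↦1, 5↦0, 6↦3]  zeros at y ∈ {5}
  x = 2: [0↦3, 1↦0, 2↦5, 3↦2, 4↦3, 5↦6, 6↦2]  zeros at y ∈ {1}
  x = 3: [0↦3, 1↦6, 2↦6, 3↦1, 4↦3, 5↦3, 6↦6]  zeros at y ∈ ∅
  x = 4: [0↦1, 1↦3, 2↦5, 3↦5, 4↦1, 5↦5, 6↦1]  zeros at y ∈ ∅
  x = 5: [0↦4, 1↦5, 2↦2, 3↦0, 4↦4, 5↦5, 6↦1]  zeros at y ∈ {3}
  x = 6: [0↦5, 1↦5, 2↦4, 3↦0, 4↦5, 5↦3, 6↦6]  zeros at y ∈ {3}
Collecting zeros: affine points = {(1, 5), (2, 1), (5, 3), (6, 3)}.
Total count |C(F_7)_aff| = 4.


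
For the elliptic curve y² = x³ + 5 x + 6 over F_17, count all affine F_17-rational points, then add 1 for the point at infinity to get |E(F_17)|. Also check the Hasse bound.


Affine points = {(9, 7), (9, 10), (10, 6), (10, 11), (11, 7), (11, 10), (12, 3), (12, 14), (14, 7), (14, 10), (16, 0)}; affine count = 11; |E(F_17)| = 12.

Discriminant check: Δ ∝ 4a³ + 27b² = 4·5³ + 27·6² = 4·125 + 27·36 ≡ 10 (mod 17). Nonzero ⇒ E is nonsingular.
For each x ∈ F_17, compute rhs = x³ + 5·x + 6 mod 17, then count y ∈ F_17 with y² ≡ rhs.
  x = 0: rhs = 6, matching y values: none (0 points).
  x = 1: rhs = 12, matching y values: none (0 points).
  x = 2: rhs = 7, matching y values: none (0 points).
  x = 3: rhs = 14, matching y values: none (0 points).
  x = 4: rhs = 5, matching y values: none (0 points).
  x = 5: rhs = 3, matching y values: none (0 points).
  x = 6: rhs = 14, matching y values: none (0 points).
  x = 7: rhs = 10, matching y values: none (0 points).
  x = 8: rhs = 14, matching y values: none (0 points).
  x = 9: rhs = 15, matching y values: 7, 10 (2 points).
  x = 10: rhs = 2, matching y values: 6, 11 (2 points).
  x = 11: rhs = 15, matching y values: 7, 10 (2 points).
  x = 12: rhs = 9, matching y values: 3, 14 (2 points).
  x = 13: rhs = 7, matching y values: none (0 points).
  x = 14: rhs = 15, matching y values: 7, 10 (2 points).
  x = 15: rhs = 5, matching y values: none (0 points).
  x = 16: rhs = 0, matching y values: 0 (1 points).
Total affine count: 11.
Full point count |E(F_17)| = 11 + 1 = 12.
Hasse bound: |12 − (17+1)| = |-6| = 6 ≤ 2√17 ≈ 8.2462 ✓.


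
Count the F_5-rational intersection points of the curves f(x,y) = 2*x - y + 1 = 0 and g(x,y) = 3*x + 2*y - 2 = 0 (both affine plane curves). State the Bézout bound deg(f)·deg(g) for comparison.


Common zeros: {(0, 1)}; count = 1; Bézout bound = 1.

deg(f) = 1, deg(g) = 1, so Bézout bound = 1.
Scan x ∈ F_5. For each x, list the y ∈ F_5 with f(x, y) ≡ 0 and those with g(x, y) ≡ 0 (mod 5); the common zeros in that column are the intersection.
  x = 0: f ≡ 0 at y ∈ {1}; g ≡ 0 at y ∈ {1}; common: {1}.
  x = 1: f ≡ 0 at y ∈ {3}; g ≡ 0 at y ∈ {2}; common: ∅.
  x = 2: f ≡ 0 at y ∈ {0}; g ≡ 0 at y ∈ {3}; common: ∅.
  x = 3: f ≡ 0 at y ∈ {2}; g ≡ 0 at y ∈ {4}; common: ∅.
  x = 4: f ≡ 0 at y ∈ {4}; g ≡ 0 at y ∈ {0}; common: ∅.
Collecting: common zeros = {(0, 1)}, so the count is 1.
Comparison with the Bézout bound: 1 ≤ 1 = deg(f)·deg(g), as expected for curves with no common component (the bound is attained).


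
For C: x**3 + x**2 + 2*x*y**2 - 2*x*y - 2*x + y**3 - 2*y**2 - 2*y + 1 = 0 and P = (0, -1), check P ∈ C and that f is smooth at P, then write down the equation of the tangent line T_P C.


Tangent line at P: 2*x + 5*y + 5 = 0.

Step 1: f(0, -1) = 0, so P lies on C.
Step 2: partial derivatives
  f_x(x, y) = 3*x**2 + 2*x + 2*y**2 - 2*y - 2, f_y(x, y) = 4*x*y - 2*x + 3*y**2 - 4*y - 2.
  f_x(P) = 2, f_y(P) = 5 (gradient nonzero, so P is smooth).
Step 3: tangent line at P: 2·(x − 0) + 5·(y − -1) = 0.
Expanding: 2*x + 5*y + 5 = 0.


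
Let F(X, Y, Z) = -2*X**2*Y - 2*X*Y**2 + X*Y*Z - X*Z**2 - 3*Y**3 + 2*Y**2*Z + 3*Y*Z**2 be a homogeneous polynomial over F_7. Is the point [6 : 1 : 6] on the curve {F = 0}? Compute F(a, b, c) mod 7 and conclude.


F(6,1,6) ≡ 0 (mod 7); P is on the curve.

Evaluate F(6, 1, 6) term-by-term (mod 7).
  -2*X**2*Y ↦ -2·36·1·1 = -72
  -2*X*Y**2 ↦ -2·6·1·1 = -12
  X*Y*Z ↦ 1·6·1·6 = 36
  -X*Z**2 ↦ -1·6·1·36 = -216
  -3*Y**3 ↦ -3·1·1·1 = -3
  2*Y**2*Z ↦ 2·1·1·6 = 12
  3*Y*Z**2 ↦ 3·1·1·36 = 108
Sum: F(6, 1, 6) = (-72) + (-12) + (36) + (-216) + (-3) + (12) + (108) = -147.
Reducing mod 7: -147 ≡ 0 (mod 7).
Since F(a, b, c) ≡ 0 (mod 7), P lies on the curve.


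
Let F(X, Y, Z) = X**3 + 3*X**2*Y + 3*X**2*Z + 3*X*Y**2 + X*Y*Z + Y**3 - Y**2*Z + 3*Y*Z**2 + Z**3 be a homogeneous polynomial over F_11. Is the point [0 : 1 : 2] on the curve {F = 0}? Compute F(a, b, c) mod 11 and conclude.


F(0,1,2) ≡ 8 (mod 11); P is NOT on the curve.

Evaluate F(0, 1, 2) term-by-term (mod 11).
  X**3 ↦ 1·0·1·1 = 0
  3*X**2*Y ↦ 3·0·1·1 = 0
  3*X**2*Z ↦ 3·0·1·2 = 0
  3*X*Y**2 ↦ 3·0·1·1 = 0
  X*Y*Z ↦ 1·0·1·2 = 0
  Y**3 ↦ 1·1·1·1 = 1
  -Y**2*Z ↦ -1·1·1·2 = -2
  3*Y*Z**2 ↦ 3·1·1·4 = 12
  Z**3 ↦ 1·1·1·8 = 8
Sum: F(0, 1, 2) = (0) + (0) + (0) + (0) + (0) + (1) + (-2) + (12) + (8) = 19.
Reducing mod 11: 19 ≡ 8 (mod 11).
Since F(a, b, c) ≡ 8 ≠ 0 (mod 11), P does NOT lie on the curve.


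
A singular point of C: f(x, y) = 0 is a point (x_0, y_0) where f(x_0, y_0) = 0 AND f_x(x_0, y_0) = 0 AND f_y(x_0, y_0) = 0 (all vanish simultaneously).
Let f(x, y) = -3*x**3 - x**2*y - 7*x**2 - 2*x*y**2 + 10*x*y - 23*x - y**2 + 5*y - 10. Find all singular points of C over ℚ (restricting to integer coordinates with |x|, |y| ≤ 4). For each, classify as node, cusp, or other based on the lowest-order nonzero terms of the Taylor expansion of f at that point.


Singular points: {(-1, 3)}; classification: node.

Compute partial derivatives:
  f_x = -9*x**2 - 2*x*y - 14*x - 2*y**2 + 10*y - 23.
  f_y = -x**2 - 4*x*y + 10*x - 2*y + 5.
Scan x_0 ∈ {−4, ..., 4}. For each x_0, f_y(x_0, y) is a polynomial in y; find its integer roots y ∈ {−4, ..., 4}, then test f_x and f at those candidates.
  x = -4: f_y(-4, y) = 14*y - 51; no integer root y with |y| ≤ 4.
  x = -3: f_y(-3, y) = 10*y - 34; no integer root y with |y| ≤ 4.
  x = -2: f_y(-2, y) = 6*y - 19; no integer root y with |y| ≤ 4.
  x = -1: f_y(-1, y) = 2*y - 6; vanishes at y ∈ {3}. (-1, 3): f_x = 0, f = 0 — SINGULAR.
  x = 0: f_y(0, y) = 5 - 2*y; no integer root y with |y| ≤ 4.
  x = 1: f_y(1, y) = 14 - 6*y; no integer root y with |y| ≤ 4.
  x = 2: f_y(2, y) = 21 - 10*y; no integer root y with |y| ≤ 4.
  x = 3: f_y(3, y) = 26 - 14*y; no integer root y with |y| ≤ 4.
  x = 4: f_y(4, y) = 29 - 18*y; no integer root y with |y| ≤ 4.
Only singular point on the grid: (-1, 3).
Classify: substitute x = -1 + u, y = 3 + v and expand: f = -3*u**3 - u**2*v - u**2 - 2*u*v**2 + v**2.
No constant or linear terms (consistent with a singular point). Quadratic part: -u**2 + v**2. Cubic part: -3*u**3 - u**2*v - 2*u*v**2.
The quadratic part v**2 - u**2 = (v − u)(v + u) splits into two distinct linear factors, so there are two distinct tangent lines y − 3 = ±(x − -1) — this is a node (ordinary double point).
Classification: node.


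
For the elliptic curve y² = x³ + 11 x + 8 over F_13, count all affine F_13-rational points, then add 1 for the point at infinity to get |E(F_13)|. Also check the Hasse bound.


Affine points = {(2, 5), (2, 8), (3, 4), (3, 9), (4, 5), (4, 8), (6, 2), (6, 11), (7, 5), (7, 8), (8, 6), (8, 7), (9, 2), (9, 11), (10, 0), (11, 2), (11, 11), (12, 3), (12, 10)}; affine count = 19; |E(F_13)| = 20.

Discriminant check: Δ ∝ 4a³ + 27b² = 4·11³ + 27·8² = 4·1331 + 27·64 ≡ 6 (mod 13). Nonzero ⇒ E is nonsingular.
For each x ∈ F_13, compute rhs = x³ + 11·x + 8 mod 13, then count y ∈ F_13 with y² ≡ rhs.
  x = 0: rhs = 8, matching y values: none (0 points).
  x = 1: rhs = 7, matching y values: none (0 points).
  x = 2: rhs = 12, matching y values: 5, 8 (2 points).
  x = 3: rhs = 3, matching y values: 4, 9 (2 points).
  x = 4: rhs = 12, matching y values: 5, 8 (2 points).
  x = 5: rhs = 6, matching y values: none (0 points).
  x = 6: rhs = 4, matching y values: 2, 11 (2 points).
  x = 7: rhs = 12, matching y values: 5, 8 (2 points).
  x = 8: rhs = 10, matching y values: 6, 7 (2 points).
  x = 9: rhs = 4, matching y values: 2, 11 (2 points).
  x = 10: rhs = 0, matching y values: 0 (1 points).
  x = 11: rhs = 4, matching y values: 2, 11 (2 points).
  x = 12: rhs = 9, matching y values: 3, 10 (2 points).
Total affine count: 19.
Full point count |E(F_13)| = 19 + 1 = 20.
Hasse bound: |20 − (13+1)| = |6| = 6 ≤ 2√13 ≈ 7.2111 ✓.


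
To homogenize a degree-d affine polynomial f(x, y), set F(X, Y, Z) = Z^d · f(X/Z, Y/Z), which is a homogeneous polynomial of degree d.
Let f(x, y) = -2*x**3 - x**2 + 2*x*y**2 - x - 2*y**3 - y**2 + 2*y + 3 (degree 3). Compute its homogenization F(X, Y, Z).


F(X, Y, Z) = -2*X**3 - X**2*Z + 2*X*Y**2 - X*Z**2 - 2*Y**3 - Y**2*Z + 2*Y*Z**2 + 3*Z**3

deg(f) = 3.
Substitute x = X/Z, y = Y/Z into f, then multiply by Z^3.
  monomial -2·x^3·y^0 ↦ -2·X^3·Y^0·Z^0.
  monomial -1·x^2·y^0 ↦ -1·X^2·Y^0·Z^1.
  monomial 2·x^1·y^2 ↦ 2·X^1·Y^2·Z^0.
  monomial -1·x^1·y^0 ↦ -1·X^1·Y^0·Z^2.
  monomial -2·x^0·y^3 ↦ -2·X^0·Y^3·Z^0.
  monomial -1·x^0·y^2 ↦ -1·X^0·Y^2·Z^1.
  monomial 2·x^0·y^1 ↦ 2·X^0·Y^1·Z^2.
  monomial 3·x^0·y^0 ↦ 3·X^0·Y^0·Z^3.
Collecting: F(X, Y, Z) = -2*X**3 - X**2*Z + 2*X*Y**2 - X*Z**2 - 2*Y**3 - Y**2*Z + 2*Y*Z**2 + 3*Z**3.


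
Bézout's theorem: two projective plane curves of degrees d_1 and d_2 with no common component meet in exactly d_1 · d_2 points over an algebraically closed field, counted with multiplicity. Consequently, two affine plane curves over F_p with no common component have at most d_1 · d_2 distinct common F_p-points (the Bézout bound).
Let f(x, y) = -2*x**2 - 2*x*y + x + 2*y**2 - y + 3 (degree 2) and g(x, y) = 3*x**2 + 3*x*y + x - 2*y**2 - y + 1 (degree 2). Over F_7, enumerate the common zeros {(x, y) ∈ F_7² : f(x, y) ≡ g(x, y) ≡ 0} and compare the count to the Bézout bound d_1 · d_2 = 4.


Common zeros: ∅; count = 0; Bézout bound = 4.

deg(f) = 2, deg(g) = 2, so Bézout bound = 4.
Scan x ∈ F_7. For each x, list the y ∈ F_7 with f(x, y) ≡ 0 and those with g(x, y) ≡ 0 (mod 7); the common zeros in that column are the intersection.
  x = 0: f ≡ 0 at y ∈ ∅; g ≡ 0 at y ∈ {4, 6}; common: ∅.
  x = 1: f ≡ 0 at y ∈ {6}; g ≡ 0 at y ∈ {3, 5}; common: ∅.
  x = 2: f ≡ 0 at y ∈ {3}; g ≡ 0 at y ∈ ∅; common: ∅.
  x = 3: f ≡ 0 at y ∈ ∅; g ≡ 0 at y ∈ {5, 6}; common: ∅.
  x = 4: f ≡ 0 at y ∈ {2, 6}; g ≡ 0 at y ∈ ∅; common: ∅.
  x = 5: f ≡ 0 at y ∈ {0, 2}; g ≡ 0 at y ∈ {3, 4}; common: ∅.
  x = 6: f ≡ 0 at y ∈ {0, 3}; g ≡ 0 at y ∈ ∅; common: ∅.
Collecting: common zeros = ∅, so the count is 0.
Comparison with the Bézout bound: 0 ≤ 4 = deg(f)·deg(g), as expected for curves with no common component (the affine F_7-count falls short of the bound because intersections may lie at infinity, over extension fields, or carry multiplicity).


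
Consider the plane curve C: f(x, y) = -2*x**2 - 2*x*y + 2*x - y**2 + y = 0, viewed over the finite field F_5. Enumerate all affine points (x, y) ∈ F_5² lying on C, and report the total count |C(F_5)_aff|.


Affine F_5-points: {(0, 0), (0, 1), (1, 0), (1, 4)}; count = 4.

For each of the 25 pairs (x, y) ∈ F_5², evaluate f(x, y) mod 5. Record the zeros.
  x = 0: [0↦0, 1↦0, 2↦3, 3↦4, 4↦3]  zeros at y ∈ {0, 1}
  x = 1: [0↦0, 1↦3, 2↦4, 3↦3, 4↦0]  zeros at y ∈ {0, 4}
  x = 2: [0↦1, 1↦2, 2↦1, 3↦3, 4↦3]  zeros at y ∈ ∅
  x = 3: [0↦3, 1↦2, 2↦4, 3↦4, 4↦2]  zeros at y ∈ ∅
  x = 4: [0↦1, 1↦3, 2↦3, 3↦1, 4↦2]  zeros at y ∈ ∅
Collecting zeros: affine points = {(0, 0), (0, 1), (1, 0), (1, 4)}.
Total count |C(F_5)_aff| = 4.


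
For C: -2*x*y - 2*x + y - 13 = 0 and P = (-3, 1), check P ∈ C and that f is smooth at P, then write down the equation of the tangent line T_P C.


Tangent line at P: -4*x + 7*y - 19 = 0.

Step 1: f(-3, 1) = 0, so P lies on C.
Step 2: partial derivatives
  f_x(x, y) = -2*y - 2, f_y(x, y) = 1 - 2*x.
  f_x(P) = -4, f_y(P) = 7 (gradient nonzero, so P is smooth).
Step 3: tangent line at P: -4·(x − -3) + 7·(y − 1) = 0.
Expanding: -4*x + 7*y - 19 = 0.


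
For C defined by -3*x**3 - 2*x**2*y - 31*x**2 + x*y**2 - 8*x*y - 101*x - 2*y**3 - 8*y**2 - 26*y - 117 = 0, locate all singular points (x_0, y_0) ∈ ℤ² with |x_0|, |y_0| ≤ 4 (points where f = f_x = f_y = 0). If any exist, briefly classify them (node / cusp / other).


Singular points: {(-3, -2)}; classification: cusp.

Compute partial derivatives:
  f_x = -9*x**2 - 4*x*y - 62*x + y**2 - 8*y - 101.
  f_y = -2*x**2 + 2*x*y - 8*x - 6*y**2 - 16*y - 26.
Scan x_0 ∈ {−4, ..., 4}. For each x_0, f_y(x_0, y) is a polynomial in y; find its integer roots y ∈ {−4, ..., 4}, then test f_x and f at those candidates.
  x = -4: f_y(-4, y) = -6*y**2 - 24*y - 26; no integer root y with |y| ≤ 4.
  x = -3: f_y(-3, y) = -6*y**2 - 22*y - 20; vanishes at y ∈ {-2}. (-3, -2): f_x = 0, f = 0 — SINGULAR.
  x = -2: f_y(-2, y) = -6*y**2 - 20*y - 18; no integer root y with |y| ≤ 4.
  x = -1: f_y(-1, y) = -6*y**2 - 18*y - 20; no integer root y with |y| ≤ 4.
  x = 0: f_y(0, y) = -6*y**2 - 16*y - 26; no integer root y with |y| ≤ 4.
  x = 1: f_y(1, y) = -6*y**2 - 14*y - 36; no integer root y with |y| ≤ 4.
  x = 2: f_y(2, y) = -6*y**2 - 12*y - 50; no integer root y with |y| ≤ 4.
  x = 3: f_y(3, y) = -6*y**2 - 10*y - 68; no integer root y with |y| ≤ 4.
  x = 4: f_y(4, y) = -6*y**2 - 8*y - 90; no integer root y with |y| ≤ 4.
Only singular point on the grid: (-3, -2).
Classify: substitute x = -3 + u, y = -2 + v and expand: f = -3*u**3 - 2*u**2*v + u*v**2 - 2*v**3 + v**2.
No constant or linear terms (consistent with a singular point). Quadratic part: v**2. Cubic part: -3*u**3 - 2*u**2*v + u*v**2 - 2*v**3.
The quadratic part v**2 is a perfect square, so there is a single (double) tangent line v = 0, i.e. y = -2. Restricting the cubic part to that line (v = 0) leaves -3*u**3 ≠ 0, so f is not divisible by v and the branch is v² ≈ 3*u**3 to lowest order — this is a cusp.
Classification: cusp.


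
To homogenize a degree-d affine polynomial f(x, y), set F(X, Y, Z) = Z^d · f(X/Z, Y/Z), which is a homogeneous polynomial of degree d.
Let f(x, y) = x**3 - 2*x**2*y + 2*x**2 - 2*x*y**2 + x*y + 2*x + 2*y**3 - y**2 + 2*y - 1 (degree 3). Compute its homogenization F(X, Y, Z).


F(X, Y, Z) = X**3 - 2*X**2*Y + 2*X**2*Z - 2*X*Y**2 + X*Y*Z + 2*X*Z**2 + 2*Y**3 - Y**2*Z + 2*Y*Z**2 - Z**3

deg(f) = 3.
Substitute x = X/Z, y = Y/Z into f, then multiply by Z^3.
  monomial 1·x^3·y^0 ↦ 1·X^3·Y^0·Z^0.
  monomial -2·x^2·y^1 ↦ -2·X^2·Y^1·Z^0.
  monomial 2·x^2·y^0 ↦ 2·X^2·Y^0·Z^1.
  monomial -2·x^1·y^2 ↦ -2·X^1·Y^2·Z^0.
  monomial 1·x^1·y^1 ↦ 1·X^1·Y^1·Z^1.
  monomial 2·x^1·y^0 ↦ 2·X^1·Y^0·Z^2.
  monomial 2·x^0·y^3 ↦ 2·X^0·Y^3·Z^0.
  monomial -1·x^0·y^2 ↦ -1·X^0·Y^2·Z^1.
  monomial 2·x^0·y^1 ↦ 2·X^0·Y^1·Z^2.
  monomial -1·x^0·y^0 ↦ -1·X^0·Y^0·Z^3.
Collecting: F(X, Y, Z) = X**3 - 2*X**2*Y + 2*X**2*Z - 2*X*Y**2 + X*Y*Z + 2*X*Z**2 + 2*Y**3 - Y**2*Z + 2*Y*Z**2 - Z**3.


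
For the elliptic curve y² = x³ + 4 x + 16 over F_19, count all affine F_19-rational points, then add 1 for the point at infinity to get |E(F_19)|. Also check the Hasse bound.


Affine points = {(0, 4), (0, 15), (3, 6), (3, 13), (4, 1), (4, 18), (5, 3), (5, 16), (6, 3), (6, 16), (7, 8), (7, 11), (8, 3), (8, 16), (10, 7), (10, 12), (11, 2), (11, 17), (12, 5), (12, 14), (13, 2), (13, 17), (14, 2), (14, 17), (17, 0), (18, 7), (18, 12)}; affine count = 27; |E(F_19)| = 28.

Discriminant check: Δ ∝ 4a³ + 27b² = 4·4³ + 27·16² = 4·64 + 27·256 ≡ 5 (mod 19). Nonzero ⇒ E is nonsingular.
For each x ∈ F_19, compute rhs = x³ + 4·x + 16 mod 19, then count y ∈ F_19 with y² ≡ rhs.
  x = 0: rhs = 16, matching y values: 4, 15 (2 points).
  x = 1: rhs = 2, matching y values: none (0 points).
  x = 2: rhs = 13, matching y values: none (0 points).
  x = 3: rhs = 17, matching y values: 6, 13 (2 points).
  x = 4: rhs = 1, matching y values: 1, 18 (2 points).
  x = 5: rhs = 9, matching y values: 3, 16 (2 points).
  x = 6: rhs = 9, matching y values: 3, 16 (2 points).
  x = 7: rhs = 7, matching y values: 8, 11 (2 points).
  x = 8: rhs = 9, matching y values: 3, 16 (2 points).
  x = 9: rhs = 2, matching y values: none (0 points).
  x = 10: rhs = 11, matching y values: 7, 12 (2 points).
  x = 11: rhs = 4, matching y values: 2, 17 (2 points).
  x = 12: rhs = 6, matching y values: 5, 14 (2 points).
  x = 13: rhs = 4, matching y values: 2, 17 (2 points).
  x = 14: rhs = 4, matching y values: 2, 17 (2 points).
  x = 15: rhs = 12, matching y values: none (0 points).
  x = 16: rhs = 15, matching y values: none (0 points).
  x = 17: rhs = 0, matching y values: 0 (1 points).
  x = 18: rhs = 11, matching y values: 7, 12 (2 points).
Total affine count: 27.
Full point count |E(F_19)| = 27 + 1 = 28.
Hasse bound: |28 − (19+1)| = |8| = 8 ≤ 2√19 ≈ 8.7178 ✓.


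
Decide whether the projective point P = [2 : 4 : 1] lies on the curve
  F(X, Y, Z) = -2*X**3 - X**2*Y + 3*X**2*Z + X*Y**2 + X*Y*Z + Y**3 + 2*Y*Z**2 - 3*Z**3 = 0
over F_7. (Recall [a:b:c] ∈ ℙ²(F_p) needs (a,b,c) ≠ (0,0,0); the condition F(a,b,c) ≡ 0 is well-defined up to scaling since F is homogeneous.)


F(2,4,1) ≡ 5 (mod 7); P is NOT on the curve.

Evaluate F(2, 4, 1) term-by-term (mod 7).
  -2*X**3 ↦ -2·8·1·1 = -16
  -X**2*Y ↦ -1·4·4·1 = -16
  3*X**2*Z ↦ 3·4·1·1 = 12
  X*Y**2 ↦ 1·2·16·1 = 32
  X*Y*Z ↦ 1·2·4·1 = 8
  Y**3 ↦ 1·1·64·1 = 64
  2*Y*Z**2 ↦ 2·1·4·1 = 8
  -3*Z**3 ↦ -3·1·1·1 = -3
Sum: F(2, 4, 1) = (-16) + (-16) + (12) + (32) + (8) + (64) + (8) + (-3) = 89.
Reducing mod 7: 89 ≡ 5 (mod 7).
Since F(a, b, c) ≡ 5 ≠ 0 (mod 7), P does NOT lie on the curve.


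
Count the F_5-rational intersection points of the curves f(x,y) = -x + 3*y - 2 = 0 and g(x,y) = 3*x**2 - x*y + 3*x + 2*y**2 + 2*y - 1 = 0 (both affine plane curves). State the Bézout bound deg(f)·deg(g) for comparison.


Common zeros: {(2, 3), (3, 0)}; count = 2; Bézout bound = 2.

deg(f) = 1, deg(g) = 2, so Bézout bound = 2.
Scan x ∈ F_5. For each x, list the y ∈ F_5 with f(x, y) ≡ 0 and those with g(x, y) ≡ 0 (mod 5); the common zeros in that column are the intersection.
  x = 0: f ≡ 0 at y ∈ {4}; g ≡ 0 at y ∈ ∅; common: ∅.
  x = 1: f ≡ 0 at y ∈ {1}; g ≡ 0 at y ∈ {0, 2}; common: ∅.
  x = 2: f ≡ 0 at y ∈ {3}; g ≡ 0 at y ∈ {2, 3}; common: {3}.
  x = 3: f ≡ 0 at y ∈ {0}; g ≡ 0 at y ∈ {0, 3}; common: {0}.
  x = 4: f ≡ 0 at y ∈ {2}; g ≡ 0 at y ∈ ∅; common: ∅.
Collecting: common zeros = {(2, 3), (3, 0)}, so the count is 2.
Comparison with the Bézout bound: 2 ≤ 2 = deg(f)·deg(g), as expected for curves with no common component (the bound is attained).


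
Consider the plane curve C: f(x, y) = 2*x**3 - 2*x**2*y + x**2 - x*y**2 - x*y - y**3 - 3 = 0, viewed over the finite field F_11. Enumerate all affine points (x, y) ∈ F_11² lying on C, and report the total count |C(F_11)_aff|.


Affine F_11-points: {(0, 2), (1, 0), (1, 5), (4, 5), (5, 5), (6, 9)}; count = 6.

For each of the 121 pairs (x, y) ∈ F_11², evaluate f(x, y) mod 11. Record the zeros.
  x = 0: [0↦8, 1↦7, 2↦0, 3↦3, 4↦10, 5↦4, 6↦1, 7↦6, 8↦2, 9↦5, 10↦9]  zeros at y ∈ {2}
  x = 1: [0↦0, 1↦6, 2↦4, 3↦10, 4↦7, 5↦0, 6↦5, 7↦5, 8↦5, 9↦10, 10↦3]  zeros at y ∈ {0, 5}
  x = 2: [0↦6, 1↦4, 2↦3, 3↦8, 4↦2, 5↦1, 6↦10, 7↦1, 8↦1, 9↦4, 10↦4]  zeros at y ∈ ∅
  x = 3: [0↦5, 1↦2, 2↦9, 3↦9, 4↦7, 5↦8, 6↦6, 7↦6, 8↦2, 9↦10, 10↦2]  zeros at y ∈ ∅
  x = 4: [0↦9, 1↦1, 2↦1, 3↦3, 4↦1, 5↦0, 6↦5, 7↦10, 8↦9, 9↦7, 10↦9]  zeros at y ∈ {5}
  x = 5: [0↦8, 1↦2, 2↦2, 3↦2, 4↦7, 5↦0, 6↦8, 7↦3, 8↦1, 9↦7, 10↦4]  zeros at y ∈ {5}
  x = 6: [0↦3, 1↦6, 2↦2, 3↦7, 4↦4, 5↦9, 6↦5, 7↦8, 8↦1, 9↦0, 10↦10]  zeros at y ∈ {9}
  x = 7: [0↦6, 1↦3, 2↦2, 3↦8, 4↦4, 5↦6, 6↦8, 7↦4, 8↦10, 9↦9, 10↦6]  zeros at y ∈ ∅
  x = 8: [0↦7, 1↦5, 2↦3, 3↦6, 4↦8, 5↦3, 6↦7, 7↦3, 8↦7, 9↦2, 10↦4]  zeros at y ∈ ∅
  x = 9: [0↦7, 1↦2, 2↦6, 3↦2, 4↦6, 5↦1, 6↦3, 7↦6, 8↦4, 9↦2, 10↦5]  zeros at y ∈ ∅
  x = 10: [0↦7, 1↦6, 2↦1, 3↦8, 4↦10, 5↦1, 6↦8, 7↦3, 8↦2, 9↦10, 10↦10]  zeros at y ∈ ∅
Collecting zeros: affine points = {(0, 2), (1, 0), (1, 5), (4, 5), (5, 5), (6, 9)}.
Total count |C(F_11)_aff| = 6.


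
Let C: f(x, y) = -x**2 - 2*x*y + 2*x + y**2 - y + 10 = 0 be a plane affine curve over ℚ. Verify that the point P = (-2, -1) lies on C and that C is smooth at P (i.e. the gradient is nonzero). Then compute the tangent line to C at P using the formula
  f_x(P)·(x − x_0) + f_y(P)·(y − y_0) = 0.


Tangent line at P: 8*x + y + 17 = 0.

Step 1: f(-2, -1) = 0, so P lies on C.
Step 2: partial derivatives
  f_x(x, y) = -2*x - 2*y + 2, f_y(x, y) = -2*x + 2*y - 1.
  f_x(P) = 8, f_y(P) = 1 (gradient nonzero, so P is smooth).
Step 3: tangent line at P: 8·(x − -2) + 1·(y − -1) = 0.
Expanding: 8*x + y + 17 = 0.


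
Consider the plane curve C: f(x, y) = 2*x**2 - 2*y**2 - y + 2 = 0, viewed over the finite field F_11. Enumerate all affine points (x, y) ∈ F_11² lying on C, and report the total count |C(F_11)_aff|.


Affine F_11-points: {(1, 8), (2, 2), (2, 3), (4, 6), (4, 10), (7, 6), (7, 10), (9, 2), (9, 3), (10, 8)}; count = 10.

For each of the 121 pairs (x, y) ∈ F_11², evaluate f(x, y) mod 11. Record the zeros.
  x = 0: [0↦2, 1↦10, 2↦3, 3↦3, 4↦10, 5↦2, 6↦1, 7↦7, 8↦9, 9↦7, 10↦1]  zeros at y ∈ ∅
  x = 1: [0↦4, 1↦1, 2↦5, 3↦5, 4↦1, 5↦4, 6↦3, 7↦9, 8↦0, 9↦9, 10↦3]  zeros at y ∈ {8}
  x = 2: [0↦10, 1↦7, 2↦0, 3↦0, 4↦7, 5↦10, 6↦9, 7↦4, 8↦6, 9↦4, 10↦9]  zeros at y ∈ {2, 3}
  x = 3: [0↦9, 1↦6, 2↦10, 3↦10, 4↦6, 5↦9, 6↦8, 7↦3, 8↦5, 9↦3, 10↦8]  zeros at y ∈ ∅
  x = 4: [0↦1, 1↦9, 2↦2, 3↦2, 4↦9, 5↦1, 6↦0, 7↦6, 8↦8, 9↦6, 10↦0]  zeros at y ∈ {6, 10}
  x = 5: [0↦8, 1↦5, 2↦9, 3↦9, 4↦5, 5↦8, 6↦7, 7↦2, 8↦4, 9↦2, 10↦7]  zeros at y ∈ ∅
  x = 6: [0↦8, 1↦5, 2↦9, 3↦9, 4↦5, 5↦8, 6↦7, 7↦2, 8↦4, 9↦2, 10↦7]  zeros at y ∈ ∅
  x = 7: [0↦1, 1↦9, 2↦2, 3↦2, 4↦9, 5↦1, 6↦0, 7↦6, 8↦8, 9↦6, 10↦0]  zeros at y ∈ {6, 10}
  x = 8: [0↦9, 1↦6, 2↦10, 3↦10, 4↦6, 5↦9, 6↦8, 7↦3, 8↦5, 9↦3, 10↦8]  zeros at y ∈ ∅
  x = 9: [0↦10, 1↦7, 2↦0, 3↦0, 4↦7, 5↦10, 6↦9, 7↦4, 8↦6, 9↦4, 10↦9]  zeros at y ∈ {2, 3}
  x = 10: [0↦4, 1↦1, 2↦5, 3↦5, 4↦1, 5↦4, 6↦3, 7↦9, 8↦0, 9↦9, 10↦3]  zeros at y ∈ {8}
Collecting zeros: affine points = {(1, 8), (2, 2), (2, 3), (4, 6), (4, 10), (7, 6), (7, 10), (9, 2), (9, 3), (10, 8)}.
Total count |C(F_11)_aff| = 10.


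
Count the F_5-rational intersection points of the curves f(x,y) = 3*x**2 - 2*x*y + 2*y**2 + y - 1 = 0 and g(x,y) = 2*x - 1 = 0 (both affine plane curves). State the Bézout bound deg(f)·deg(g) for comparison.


Common zeros: ∅; count = 0; Bézout bound = 2.

deg(f) = 2, deg(g) = 1, so Bézout bound = 2.
Scan x ∈ F_5. For each x, list the y ∈ F_5 with f(x, y) ≡ 0 and those with g(x, y) ≡ 0 (mod 5); the common zeros in that column are the intersection.
  x = 0: f ≡ 0 at y ∈ {3, 4}; g ≡ 0 at y ∈ ∅; common: ∅.
  x = 1: f ≡ 0 at y ∈ {4}; g ≡ 0 at y ∈ ∅; common: ∅.
  x = 2: f ≡ 0 at y ∈ {1, 3}; g ≡ 0 at y ∈ ∅; common: ∅.
  x = 3: f ≡ 0 at y ∈ ∅; g ≡ 0 at y ∈ {0, 1, 2, 3, 4}; common: ∅.
  x = 4: f ≡ 0 at y ∈ ∅; g ≡ 0 at y ∈ ∅; common: ∅.
Collecting: common zeros = ∅, so the count is 0.
Comparison with the Bézout bound: 0 ≤ 2 = deg(f)·deg(g), as expected for curves with no common component (the affine F_5-count falls short of the bound because intersections may lie at infinity, over extension fields, or carry multiplicity).


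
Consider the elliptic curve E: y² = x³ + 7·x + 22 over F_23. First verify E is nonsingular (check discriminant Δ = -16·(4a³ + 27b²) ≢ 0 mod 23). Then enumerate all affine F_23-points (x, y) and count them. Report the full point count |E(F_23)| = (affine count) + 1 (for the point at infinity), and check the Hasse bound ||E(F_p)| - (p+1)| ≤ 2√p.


Affine points = {(3, 1), (3, 22), (6, 2), (6, 21), (7, 0), (9, 3), (9, 20), (11, 2), (11, 21), (14, 9), (14, 14), (15, 11), (15, 12), (18, 0), (21, 0)}; affine count = 15; |E(F_23)| = 16.

Discriminant check: Δ ∝ 4a³ + 27b² = 4·7³ + 27·22² = 4·343 + 27·484 ≡ 19 (mod 23). Nonzero ⇒ E is nonsingular.
For each x ∈ F_23, compute rhs = x³ + 7·x + 22 mod 23, then count y ∈ F_23 with y² ≡ rhs.
  x = 0: rhs = 22, matching y values: none (0 points).
  x = 1: rhs = 7, matching y values: none (0 points).
  x = 2: rhs = 21, matching y values: none (0 points).
  x = 3: rhs = 1, matching y values: 1, 22 (2 points).
  x = 4: rhs = 22, matching y values: none (0 points).
  x = 5: rhs = 21, matching y values: none (0 points).
  x = 6: rhs = 4, matching y values: 2, 21 (2 points).
  x = 7: rhs = 0, matching y values: 0 (1 points).
  x = 8: rhs = 15, matching y values: none (0 points).
  x = 9: rhs = 9, matching y values: 3, 20 (2 points).
  x = 10: rhs = 11, matching y values: none (0 points).
  x = 11: rhs = 4, matching y values: 2, 21 (2 points).
  x = 12: rhs = 17, matching y values: none (0 points).
  x = 13: rhs = 10, matching y values: none (0 points).
  x = 14: rhs = 12, matching y values: 9, 14 (2 points).
  x = 15: rhs = 6, matching y values: 11, 12 (2 points).
  x = 16: rhs = 21, matching y values: none (0 points).
  x = 17: rhs = 17, matching y values: none (0 points).
  x = 18: rhs = 0, matching y values: 0 (1 points).
  x = 19: rhs = 22, matching y values: none (0 points).
  x = 20: rhs = 20, matching y values: none (0 points).
  x = 21: rhs = 0, matching y values: 0 (1 points).
  x = 22: rhs = 14, matching y values: none (0 points).
Total affine count: 15.
Full point count |E(F_23)| = 15 + 1 = 16.
Hasse bound: |16 − (23+1)| = |-8| = 8 ≤ 2√23 ≈ 9.5917 ✓.


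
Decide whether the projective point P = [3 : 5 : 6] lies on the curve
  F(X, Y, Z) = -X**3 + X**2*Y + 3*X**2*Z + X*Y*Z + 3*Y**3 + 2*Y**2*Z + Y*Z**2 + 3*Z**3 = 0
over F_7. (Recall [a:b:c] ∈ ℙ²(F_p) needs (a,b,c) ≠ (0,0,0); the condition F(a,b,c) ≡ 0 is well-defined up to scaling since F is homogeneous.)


F(3,5,6) ≡ 2 (mod 7); P is NOT on the curve.

Evaluate F(3, 5, 6) term-by-term (mod 7).
  -X**3 ↦ -1·27·1·1 = -27
  X**2*Y ↦ 1·9·5·1 = 45
  3*X**2*Z ↦ 3·9·1·6 = 162
  X*Y*Z ↦ 1·3·5·6 = 90
  3*Y**3 ↦ 3·1·125·1 = 375
  2*Y**2*Z ↦ 2·1·25·6 = 300
  Y*Z**2 ↦ 1·1·5·36 = 180
  3*Z**3 ↦ 3·1·1·216 = 648
Sum: F(3, 5, 6) = (-27) + (45) + (162) + (90) + (375) + (300) + (180) + (648) = 1773.
Reducing mod 7: 1773 ≡ 2 (mod 7).
Since F(a, b, c) ≡ 2 ≠ 0 (mod 7), P does NOT lie on the curve.


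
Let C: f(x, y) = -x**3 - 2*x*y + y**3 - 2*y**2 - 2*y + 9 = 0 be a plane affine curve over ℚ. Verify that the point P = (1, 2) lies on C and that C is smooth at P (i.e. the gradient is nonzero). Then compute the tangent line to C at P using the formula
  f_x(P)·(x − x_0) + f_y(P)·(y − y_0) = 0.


Tangent line at P: 7 - 7*x = 0.

Step 1: f(1, 2) = 0, so P lies on C.
Step 2: partial derivatives
  f_x(x, y) = -3*x**2 - 2*y, f_y(x, y) = -2*x + 3*y**2 - 4*y - 2.
  f_x(P) = -7, f_y(P) = 0 (gradient nonzero, so P is smooth).
Step 3: tangent line at P: -7·(x − 1) + 0·(y − 2) = 0.
Expanding: 7 - 7*x = 0.


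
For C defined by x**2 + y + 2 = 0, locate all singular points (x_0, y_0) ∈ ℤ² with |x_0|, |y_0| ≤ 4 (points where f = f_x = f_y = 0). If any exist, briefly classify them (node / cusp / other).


No singular points in the scanned grid; C is smooth there.

Compute partial derivatives:
  f_x = 2*x.
  f_y = 1.
f_y = 1 is a nonzero constant, so f_y never vanishes: no point (x, y) can satisfy f = f_x = f_y = 0. In particular no (x, y) ∈ {−4, ..., 4}² is singular; the curve is smooth.


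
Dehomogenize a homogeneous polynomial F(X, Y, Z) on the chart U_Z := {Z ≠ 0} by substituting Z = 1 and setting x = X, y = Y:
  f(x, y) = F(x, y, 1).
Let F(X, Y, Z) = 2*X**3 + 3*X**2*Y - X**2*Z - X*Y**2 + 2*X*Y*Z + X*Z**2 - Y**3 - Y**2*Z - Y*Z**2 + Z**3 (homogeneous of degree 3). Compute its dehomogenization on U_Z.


f(x, y) = 2*x**3 + 3*x**2*y - x**2 - x*y**2 + 2*x*y + x - y**3 - y**2 - y + 1

On U_Z we set Z = 1. Each monomial c·X^i·Y^j·Z^k in F becomes c·x^i·y^j·1^k = c·x^i·y^j.
Substituting Z = 1: F(X, Y, 1) = 2*x**3 + 3*x**2*y - x**2 - x*y**2 + 2*x*y + x - y**3 - y**2 - y + 1.
Note: deg(f) ≤ deg(F) = 3; strict inequality happens when F is divisible by Z (lost terms).


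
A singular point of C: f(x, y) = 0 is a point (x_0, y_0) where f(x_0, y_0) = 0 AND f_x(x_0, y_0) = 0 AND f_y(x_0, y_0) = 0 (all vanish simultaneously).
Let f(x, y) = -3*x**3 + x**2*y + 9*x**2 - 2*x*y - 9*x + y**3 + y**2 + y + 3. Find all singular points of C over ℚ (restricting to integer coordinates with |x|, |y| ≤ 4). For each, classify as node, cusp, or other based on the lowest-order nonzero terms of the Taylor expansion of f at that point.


Singular points: {(1, 0)}; classification: cusp.

Compute partial derivatives:
  f_x = -9*x**2 + 2*x*y + 18*x - 2*y - 9.
  f_y = x**2 - 2*x + 3*y**2 + 2*y + 1.
Scan x_0 ∈ {−4, ..., 4}. For each x_0, f_y(x_0, y) is a polynomial in y; find its integer roots y ∈ {−4, ..., 4}, then test f_x and f at those candidates.
  x = -4: f_y(-4, y) = 3*y**2 + 2*y + 25; no integer root y with |y| ≤ 4.
  x = -3: f_y(-3, y) = 3*y**2 + 2*y + 16; no integer root y with |y| ≤ 4.
  x = -2: f_y(-2, y) = 3*y**2 + 2*y + 9; no integer root y with |y| ≤ 4.
  x = -1: f_y(-1, y) = 3*y**2 + 2*y + 4; no integer root y with |y| ≤ 4.
  x = 0: f_y(0, y) = 3*y**2 + 2*y + 1; no integer root y with |y| ≤ 4.
  x = 1: f_y(1, y) = 3*y**2 + 2*y; vanishes at y ∈ {0}. (1, 0): f_x = 0, f = 0 — SINGULAR.
  x = 2: f_y(2, y) = 3*y**2 + 2*y + 1; no integer root y with |y| ≤ 4.
  x = 3: f_y(3, y) = 3*y**2 + 2*y + 4; no integer root y with |y| ≤ 4.
  x = 4: f_y(4, y) = 3*y**2 + 2*y + 9; no integer root y with |y| ≤ 4.
Only singular point on the grid: (1, 0).
Classify: substitute x = 1 + u, y = 0 + v and expand: f = -3*u**3 + u**2*v + v**3 + v**2.
No constant or linear terms (consistent with a singular point). Quadratic part: v**2. Cubic part: -3*u**3 + u**2*v + v**3.
The quadratic part v**2 is a perfect square, so there is a single (double) tangent line v = 0, i.e. y = 0. Restricting the cubic part to that line (v = 0) leaves -3*u**3 ≠ 0, so f is not divisible by v and the branch is v² ≈ 3*u**3 to lowest order — this is a cusp.
Classification: cusp.
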